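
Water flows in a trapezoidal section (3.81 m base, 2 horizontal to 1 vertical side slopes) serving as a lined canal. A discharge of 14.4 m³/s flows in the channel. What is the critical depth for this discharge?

y_c = 0.952 m

At critical depth, Q² T / (g A³) = 1, i.e. A³/T = Q²/g = 14.4²/9.81 = 21.14.
At y = 0.65 m: A³/T = 5.717 — too small.
At y = 1.1 m: A³/T = 35.19 — too large.
At y = 0.952 m: A³/T = 21.13 — ≈ 21.14.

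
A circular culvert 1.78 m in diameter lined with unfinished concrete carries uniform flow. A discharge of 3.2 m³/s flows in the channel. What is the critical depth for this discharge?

y_c = 0.882 m

At critical depth, Q² T / (g A³) = 1, i.e. A³/T = Q²/g = 3.2²/9.81 = 1.044.
Try y = 0.617 m: A³/T = 0.2653 — short.
Try y = 1.01 m: A³/T = 1.754 — over.
Try y = 0.882 m: A³/T = 1.045 — matches.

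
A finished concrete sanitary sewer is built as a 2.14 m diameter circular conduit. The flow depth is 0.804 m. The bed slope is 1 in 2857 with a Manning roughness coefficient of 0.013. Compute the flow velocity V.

For a circular section of diameter D = 2.14 m at depth y = 0.804 m, the central angle is θ = 2 arccos(1 − 2y/D) = 2.639 rad. Then A = (D²/8)(θ − sin θ) = 1.235 m² and P = Dθ/2 = 2.824 m.
Hydraulic radius R = A/P = 1.235/2.824 = 0.4374 m.
From Manning's equation, V = (1/n) R^(2/3) S^(1/2) = (1/0.013) × 0.4374^(2/3) × 0.00035^(1/2) = 0.829 m/s.

V = 0.829 m/s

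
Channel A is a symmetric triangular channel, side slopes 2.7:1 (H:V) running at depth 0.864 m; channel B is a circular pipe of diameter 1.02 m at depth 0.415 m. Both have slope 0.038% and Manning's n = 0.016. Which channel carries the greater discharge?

channel A

Channel A: For a triangular section with side slope z = 2.7: A = zy² = 2.7×0.864² = 2.016 m²; P = 2y√(1+z²) = 2×0.864×2.879 = 4.975 m. Hydraulic radius R = A/P = 2.016/4.975 = 0.4051 m. Q_A = (1/0.016)·2.016·0.4051^(2/3)·√0.00038 = 1.344 m³/s.
Channel B: For a circular section of diameter D = 1.02 m at depth y = 0.415 m, the central angle is θ = 2 arccos(1 − 2y/D) = 2.767 rad. Then A = (D²/8)(θ − sin θ) = 0.3122 m² and P = Dθ/2 = 1.411 m. Hydraulic radius R = A/P = 0.3122/1.411 = 0.2213 m. Q_B = (1/0.016)·0.3122·0.2213^(2/3)·√0.00038 = 0.1392 m³/s.
Q_A = 1.344 m³/s vs Q_B = 0.1392 m³/s, so channel A carries more.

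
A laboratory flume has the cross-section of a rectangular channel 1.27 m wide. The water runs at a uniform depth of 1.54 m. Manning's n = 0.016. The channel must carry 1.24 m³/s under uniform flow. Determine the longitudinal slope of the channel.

S = 0.000299

Flow area A = b·y = 1.27 × 1.54 = 1.956 m². Wetted perimeter P = b + 2y = 1.27 + 2×1.54 = 4.35 m.
Hydraulic radius R = A/P = 1.956/4.35 = 0.4496 m.
From Manning's equation, S = [nQ / (1 A R^(2/3))]² = [0.016 × 1.24 / (1 × 1.956 × 0.4496^(2/3))]² = 0.000299.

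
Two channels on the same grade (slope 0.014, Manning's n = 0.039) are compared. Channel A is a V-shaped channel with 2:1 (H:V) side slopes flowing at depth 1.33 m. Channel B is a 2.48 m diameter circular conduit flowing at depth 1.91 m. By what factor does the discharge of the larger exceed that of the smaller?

1.32

Channel A: For a triangular section with side slope z = 2: A = zy² = 2×1.33² = 3.538 m²; P = 2y√(1+z²) = 2×1.33×2.236 = 5.948 m. Hydraulic radius R = A/P = 3.538/5.948 = 0.5948 m. Q_A = (1/0.039)·3.538·0.5948^(2/3)·√0.014 = 7.591 m³/s.
Channel B: For a circular section of diameter D = 2.48 m at depth y = 1.91 m, the central angle is θ = 2 arccos(1 − 2y/D) = 4.283 rad. Then A = (D²/8)(θ − sin θ) = 3.992 m² and P = Dθ/2 = 5.311 m. Hydraulic radius R = A/P = 3.992/5.311 = 0.7516 m. Q_B = (1/0.039)·3.992·0.7516^(2/3)·√0.014 = 10.01 m³/s.
The larger discharge is 10.01 m³/s and the smaller is 7.591 m³/s; the ratio is 1.32.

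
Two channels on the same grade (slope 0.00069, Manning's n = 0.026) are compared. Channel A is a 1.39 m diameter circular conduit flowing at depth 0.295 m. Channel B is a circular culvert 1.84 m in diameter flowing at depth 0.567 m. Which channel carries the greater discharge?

channel B

Channel A: For a circular section of diameter D = 1.39 m at depth y = 0.295 m, the central angle is θ = 2 arccos(1 − 2y/D) = 1.915 rad. Then A = (D²/8)(θ − sin θ) = 0.2352 m² and P = Dθ/2 = 1.331 m. Hydraulic radius R = A/P = 0.2352/1.331 = 0.1767 m. Q_A = (1/0.026)·0.2352·0.1767^(2/3)·√0.00069 = 0.07481 m³/s.
Channel B: For a circular section of diameter D = 1.84 m at depth y = 0.567 m, the central angle is θ = 2 arccos(1 − 2y/D) = 2.354 rad. Then A = (D²/8)(θ − sin θ) = 0.6963 m² and P = Dθ/2 = 2.166 m. Hydraulic radius R = A/P = 0.6963/2.166 = 0.3215 m. Q_B = (1/0.026)·0.6963·0.3215^(2/3)·√0.00069 = 0.3302 m³/s.
Q_A = 0.07481 m³/s vs Q_B = 0.3302 m³/s, so channel B carries more.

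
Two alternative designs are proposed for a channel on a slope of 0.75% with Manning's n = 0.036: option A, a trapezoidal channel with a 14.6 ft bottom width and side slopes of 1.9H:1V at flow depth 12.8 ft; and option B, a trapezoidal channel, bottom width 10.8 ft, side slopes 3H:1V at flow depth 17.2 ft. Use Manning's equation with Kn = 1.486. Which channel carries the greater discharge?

Channel A: With bottom width b = 14.6 ft and side slope z = 1.9: A = (b + zy)y = (14.6 + 1.9×12.8)×12.8 = 498.2 ft²; P = b + 2y√(1+z²) = 14.6 + 2×12.8×2.147 = 69.57 ft. Hydraulic radius R = A/P = 498.2/69.57 = 7.161 ft. Q_A = (1.486/0.036)·498.2·7.161^(2/3)·√0.0075 = 6616 ft³/s.
Channel B: With bottom width b = 10.8 ft and side slope z = 3: A = (b + zy)y = (10.8 + 3×17.2)×17.2 = 1073 ft²; P = b + 2y√(1+z²) = 10.8 + 2×17.2×3.162 = 119.6 ft. Hydraulic radius R = A/P = 1073/119.6 = 8.975 ft. Q_B = (1.486/0.036)·1073·8.975^(2/3)·√0.0075 = 16570 ft³/s.
Q_A = 6616 ft³/s vs Q_B = 16570 ft³/s, so channel B carries more.

channel B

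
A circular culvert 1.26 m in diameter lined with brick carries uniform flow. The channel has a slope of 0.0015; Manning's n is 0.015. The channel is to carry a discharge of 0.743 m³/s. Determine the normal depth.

y_n = 0.629 m

Manning's equation rearranged: A R^(2/3) = nQ / (1·√S) = 0.015 × 0.743 / (√0.0015) = 0.2878.
At y = 0.703 m: A R^(2/3) = 0.346 — over.
At y = 0.629 m: A R^(2/3) = 0.2879 — matches.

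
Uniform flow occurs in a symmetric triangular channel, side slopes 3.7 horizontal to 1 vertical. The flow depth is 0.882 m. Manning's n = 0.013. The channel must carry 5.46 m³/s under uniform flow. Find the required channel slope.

For a triangular section with side slope z = 3.7: A = zy² = 3.7×0.882² = 2.878 m²; P = 2y√(1+z²) = 2×0.882×3.833 = 6.761 m.
Hydraulic radius R = A/P = 2.878/6.761 = 0.4257 m.
From Manning's equation, S = [nQ / (1 A R^(2/3))]² = [0.013 × 5.46 / (1 × 2.878 × 0.4257^(2/3))]² = 0.0019.

S = 0.0019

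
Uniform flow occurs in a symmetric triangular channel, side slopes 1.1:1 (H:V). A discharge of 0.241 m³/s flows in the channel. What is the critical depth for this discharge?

y_c = 0.396 m

At critical depth, Q² T / (g A³) = 1, i.e. A³/T = Q²/g = 0.241²/9.81 = 0.005921.
Trying y = 0.474 m: A³/T = 0.01448 — over.
Trying y = 0.396 m: A³/T = 0.005892 — matches.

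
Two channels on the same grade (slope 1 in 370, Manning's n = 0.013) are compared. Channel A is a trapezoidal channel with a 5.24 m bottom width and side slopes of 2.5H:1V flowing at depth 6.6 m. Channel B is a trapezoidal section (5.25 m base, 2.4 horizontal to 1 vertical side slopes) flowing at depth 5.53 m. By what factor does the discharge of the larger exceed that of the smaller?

1.55

Channel A: With bottom width b = 5.24 m and side slope z = 2.5: A = (b + zy)y = (5.24 + 2.5×6.6)×6.6 = 143.5 m²; P = b + 2y√(1+z²) = 5.24 + 2×6.6×2.693 = 40.78 m. Hydraulic radius R = A/P = 143.5/40.78 = 3.518 m. Q_A = (1/0.013)·143.5·3.518^(2/3)·√0.002703 = 1327 m³/s.
Channel B: With bottom width b = 5.25 m and side slope z = 2.4: A = (b + zy)y = (5.25 + 2.4×5.53)×5.53 = 102.4 m²; P = b + 2y√(1+z²) = 5.25 + 2×5.53×2.6 = 34.01 m. Hydraulic radius R = A/P = 102.4/34.01 = 3.012 m. Q_B = (1/0.013)·102.4·3.012^(2/3)·√0.002703 = 854.3 m³/s.
The larger discharge is 1327 m³/s and the smaller is 854.3 m³/s; the ratio is 1.55.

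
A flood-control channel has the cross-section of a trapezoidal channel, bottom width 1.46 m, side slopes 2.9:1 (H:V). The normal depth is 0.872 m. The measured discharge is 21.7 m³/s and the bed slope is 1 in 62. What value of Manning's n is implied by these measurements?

n = 0.013

With bottom width b = 1.46 m and side slope z = 2.9: A = (b + zy)y = (1.46 + 2.9×0.872)×0.872 = 3.478 m²; P = b + 2y√(1+z²) = 1.46 + 2×0.872×3.068 = 6.81 m.
Hydraulic radius R = A/P = 3.478/6.81 = 0.5108 m.
Rearranging Manning's equation: n = (1/Q) A R^(2/3) S^(1/2) = (1/21.7) × 3.478 × 0.5108^(2/3) × √0.01613 = 0.013.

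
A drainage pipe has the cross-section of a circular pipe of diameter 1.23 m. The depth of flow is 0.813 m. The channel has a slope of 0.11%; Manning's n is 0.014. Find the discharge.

For a circular section of diameter D = 1.23 m at depth y = 0.813 m, the central angle is θ = 2 arccos(1 − 2y/D) = 3.797 rad. Then A = (D²/8)(θ − sin θ) = 0.8334 m² and P = Dθ/2 = 2.335 m.
Hydraulic radius R = A/P = 0.8334/2.335 = 0.3569 m.
Manning's equation: Q = (1/n) A R^(2/3) S^(1/2) = (1/0.014) × 0.8334 × 0.3569^(2/3) × 0.0011^(1/2) = 0.993 m³/s.

Q = 0.993 m³/s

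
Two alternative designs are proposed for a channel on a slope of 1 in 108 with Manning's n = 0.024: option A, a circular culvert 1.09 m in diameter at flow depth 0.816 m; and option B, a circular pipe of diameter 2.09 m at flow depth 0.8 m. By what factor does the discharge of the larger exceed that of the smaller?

Channel A: For a circular section of diameter D = 1.09 m at depth y = 0.816 m, the central angle is θ = 2 arccos(1 − 2y/D) = 4.182 rad. Then A = (D²/8)(θ − sin θ) = 0.7493 m² and P = Dθ/2 = 2.279 m. Hydraulic radius R = A/P = 0.7493/2.279 = 0.3287 m. Q_A = (1/0.024)·0.7493·0.3287^(2/3)·√0.009259 = 1.431 m³/s.
Channel B: For a circular section of diameter D = 2.09 m at depth y = 0.8 m, the central angle is θ = 2 arccos(1 − 2y/D) = 2.668 rad. Then A = (D²/8)(θ − sin θ) = 1.208 m² and P = Dθ/2 = 2.788 m. Hydraulic radius R = A/P = 1.208/2.788 = 0.4332 m. Q_B = (1/0.024)·1.208·0.4332^(2/3)·√0.009259 = 2.773 m³/s.
The larger discharge is 2.773 m³/s and the smaller is 1.431 m³/s; the ratio is 1.94.

1.94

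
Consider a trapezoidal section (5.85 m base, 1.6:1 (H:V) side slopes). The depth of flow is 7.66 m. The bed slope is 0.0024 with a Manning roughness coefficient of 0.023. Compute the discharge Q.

Q = 743 m³/s

With bottom width b = 5.85 m and side slope z = 1.6: A = (b + zy)y = (5.85 + 1.6×7.66)×7.66 = 138.7 m²; P = b + 2y√(1+z²) = 5.85 + 2×7.66×1.887 = 34.76 m.
Hydraulic radius R = A/P = 138.7/34.76 = 3.99 m.
Manning's equation: Q = (1/n) A R^(2/3) S^(1/2) = (1/0.023) × 138.7 × 3.99^(2/3) × 0.0024^(1/2) = 743 m³/s.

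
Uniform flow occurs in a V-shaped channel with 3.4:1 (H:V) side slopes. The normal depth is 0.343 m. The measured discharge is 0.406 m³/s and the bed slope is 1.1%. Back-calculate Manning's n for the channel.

n = 0.031

For a triangular section with side slope z = 3.4: A = zy² = 3.4×0.343² = 0.4 m²; P = 2y√(1+z²) = 2×0.343×3.544 = 2.431 m.
Hydraulic radius R = A/P = 0.4/2.431 = 0.1645 m.
Rearranging Manning's equation: n = (1/Q) A R^(2/3) S^(1/2) = (1/0.406) × 0.4 × 0.1645^(2/3) × √0.011 = 0.031.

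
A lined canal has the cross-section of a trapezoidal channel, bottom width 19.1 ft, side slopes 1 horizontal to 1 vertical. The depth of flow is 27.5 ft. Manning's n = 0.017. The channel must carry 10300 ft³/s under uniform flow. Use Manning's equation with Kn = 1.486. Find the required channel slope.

With bottom width b = 19.1 ft and side slope z = 1: A = (b + zy)y = (19.1 + 1×27.5)×27.5 = 1282 ft²; P = b + 2y√(1+z²) = 19.1 + 2×27.5×1.414 = 96.88 ft.
Hydraulic radius R = A/P = 1282/96.88 = 13.23 ft.
From Manning's equation, S = [nQ / (1.486 A R^(2/3))]² = [0.017 × 10300 / (1.486 × 1282 × 13.23^(2/3))]² = 0.00027.

S = 0.00027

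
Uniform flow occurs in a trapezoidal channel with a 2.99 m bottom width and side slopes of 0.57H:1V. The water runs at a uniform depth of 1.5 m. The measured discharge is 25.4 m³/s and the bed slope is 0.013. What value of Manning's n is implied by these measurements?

n = 0.024

With bottom width b = 2.99 m and side slope z = 0.57: A = (b + zy)y = (2.99 + 0.57×1.5)×1.5 = 5.768 m²; P = b + 2y√(1+z²) = 2.99 + 2×1.5×1.151 = 6.443 m.
Hydraulic radius R = A/P = 5.768/6.443 = 0.8951 m.
Rearranging Manning's equation: n = (1/Q) A R^(2/3) S^(1/2) = (1/25.4) × 5.768 × 0.8951^(2/3) × √0.013 = 0.024.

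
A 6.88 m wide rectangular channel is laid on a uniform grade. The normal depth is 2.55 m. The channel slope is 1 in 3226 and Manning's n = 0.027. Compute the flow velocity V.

V = 0.841 m/s

Flow area A = b·y = 6.88 × 2.55 = 17.54 m². Wetted perimeter P = b + 2y = 6.88 + 2×2.55 = 11.98 m.
Hydraulic radius R = A/P = 17.54/11.98 = 1.464 m.
From Manning's equation, V = (1/n) R^(2/3) S^(1/2) = (1/0.027) × 1.464^(2/3) × 0.00031^(1/2) = 0.841 m/s.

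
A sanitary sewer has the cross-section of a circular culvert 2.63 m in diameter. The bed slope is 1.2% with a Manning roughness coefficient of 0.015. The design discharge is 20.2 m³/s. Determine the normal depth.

Manning's equation rearranged: A R^(2/3) = nQ / (1·√S) = 0.015 × 20.2 / (√0.012) = 2.766.
Try y = 1.28 m: A R^(2/3) = 1.961 — low.
Try y = 1.58 m: A R^(2/3) = 2.765 — ≈ 2.766.

y_n = 1.58 m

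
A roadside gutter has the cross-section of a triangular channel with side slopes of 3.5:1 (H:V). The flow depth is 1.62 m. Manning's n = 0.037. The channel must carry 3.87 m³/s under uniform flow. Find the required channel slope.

S = 0.000339

For a triangular section with side slope z = 3.5: A = zy² = 3.5×1.62² = 9.185 m²; P = 2y√(1+z²) = 2×1.62×3.64 = 11.79 m.
Hydraulic radius R = A/P = 9.185/11.79 = 0.7788 m.
From Manning's equation, S = [nQ / (1 A R^(2/3))]² = [0.037 × 3.87 / (1 × 9.185 × 0.7788^(2/3))]² = 0.000339.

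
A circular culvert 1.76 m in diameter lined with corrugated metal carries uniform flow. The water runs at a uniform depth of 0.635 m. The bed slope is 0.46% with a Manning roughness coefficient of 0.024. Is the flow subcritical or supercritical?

For a circular section of diameter D = 1.76 m at depth y = 0.635 m, the central angle is θ = 2 arccos(1 − 2y/D) = 2.577 rad. Then A = (D²/8)(θ − sin θ) = 0.7909 m² and P = Dθ/2 = 2.268 m.
Hydraulic radius R = A/P = 0.7909/2.268 = 0.3487 m.
V = (1/n) R^(2/3) √S = (1/0.024) × 0.3487^(2/3) × √0.0046 = 1.4 m/s. Hydraulic depth D_h = A/T = 0.7909/1.69 = 0.4679 m.
Froude number Fr = V/√(g·D_h) = 1.4/√(9.81×0.4679) = 0.654, which is less than 1, so the flow is subcritical.

subcritical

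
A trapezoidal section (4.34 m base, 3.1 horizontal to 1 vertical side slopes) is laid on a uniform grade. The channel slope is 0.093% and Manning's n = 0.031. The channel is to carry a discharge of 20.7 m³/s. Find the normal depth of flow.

y_n = 1.88 m

Manning's equation rearranged: A R^(2/3) = nQ / (1·√S) = 0.031 × 20.7 / (√0.00093) = 21.04.
Trying y = 1.32 m: A R^(2/3) = 10.07 — low.
Trying y = 1.88 m: A R^(2/3) = 21.01 — close enough.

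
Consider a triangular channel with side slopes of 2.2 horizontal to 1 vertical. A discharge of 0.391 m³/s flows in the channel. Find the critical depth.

At critical depth, Q² T / (g A³) = 1, i.e. A³/T = Q²/g = 0.391²/9.81 = 0.01558.
At y = 0.406 m: A³/T = 0.0267 — over.
At y = 0.282 m: A³/T = 0.004316 — short.
At y = 0.365 m: A³/T = 0.01568 — ≈ 0.01558.

y_c = 0.365 m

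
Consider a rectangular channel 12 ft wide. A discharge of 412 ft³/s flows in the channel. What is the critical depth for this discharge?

For a rectangular channel, critical depth y_c = (q²/g)^(1/3) where q = Q/b = 412/12 = 34.33 ft²/s.
So y_c = (34.33²/32.2)^(1/3) = 3.32 ft.

y_c = 3.32 ft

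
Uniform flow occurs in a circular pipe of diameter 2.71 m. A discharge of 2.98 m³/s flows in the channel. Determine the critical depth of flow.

y_c = 0.75 m

At critical depth, Q² T / (g A³) = 1, i.e. A³/T = Q²/g = 2.98²/9.81 = 0.9052.
Try y = 0.55 m: A³/T = 0.2706 — too small.
Try y = 0.75 m: A³/T = 0.9075 — matches.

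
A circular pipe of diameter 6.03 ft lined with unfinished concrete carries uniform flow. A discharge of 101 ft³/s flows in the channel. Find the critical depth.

At critical depth, Q² T / (g A³) = 1, i.e. A³/T = Q²/g = 101²/32.2 = 316.8.
At y = 2.12 ft: A³/T = 125 — low.
At y = 3.45 ft: A³/T = 807.9 — high.
At y = 2.7 ft: A³/T = 316.6 — ≈ 316.8.

y_c = 2.7 ft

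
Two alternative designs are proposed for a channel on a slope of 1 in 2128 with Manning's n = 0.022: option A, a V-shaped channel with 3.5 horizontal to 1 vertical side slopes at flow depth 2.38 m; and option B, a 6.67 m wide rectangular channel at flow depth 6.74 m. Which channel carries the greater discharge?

Channel A: For a triangular section with side slope z = 3.5: A = zy² = 3.5×2.38² = 19.83 m²; P = 2y√(1+z²) = 2×2.38×3.64 = 17.33 m. Hydraulic radius R = A/P = 19.83/17.33 = 1.144 m. Q_A = (1/0.022)·19.83·1.144^(2/3)·√0.0004699 = 21.37 m³/s.
Channel B: Flow area A = b·y = 6.67 × 6.74 = 44.96 m². Wetted perimeter P = b + 2y = 6.67 + 2×6.74 = 20.15 m. Hydraulic radius R = A/P = 44.96/20.15 = 2.231 m. Q_B = (1/0.022)·44.96·2.231^(2/3)·√0.0004699 = 75.63 m³/s.
Q_A = 21.37 m³/s vs Q_B = 75.63 m³/s, so channel B carries more.

channel B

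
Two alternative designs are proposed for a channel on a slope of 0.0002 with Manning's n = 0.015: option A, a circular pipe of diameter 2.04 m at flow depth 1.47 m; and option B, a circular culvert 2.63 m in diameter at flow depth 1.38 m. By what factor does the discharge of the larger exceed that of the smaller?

Channel A: For a circular section of diameter D = 2.04 m at depth y = 1.47 m, the central angle is θ = 2 arccos(1 − 2y/D) = 4.055 rad. Then A = (D²/8)(θ − sin θ) = 2.522 m² and P = Dθ/2 = 4.137 m. Hydraulic radius R = A/P = 2.522/4.137 = 0.6096 m. Q_A = (1/0.015)·2.522·0.6096^(2/3)·√0.0002 = 1.709 m³/s.
Channel B: For a circular section of diameter D = 2.63 m at depth y = 1.38 m, the central angle is θ = 2 arccos(1 − 2y/D) = 3.24 rad. Then A = (D²/8)(θ − sin θ) = 2.887 m² and P = Dθ/2 = 4.261 m. Hydraulic radius R = A/P = 2.887/4.261 = 0.6775 m. Q_B = (1/0.015)·2.887·0.6775^(2/3)·√0.0002 = 2.1 m³/s.
The larger discharge is 2.1 m³/s and the smaller is 1.709 m³/s; the ratio is 1.23.

1.23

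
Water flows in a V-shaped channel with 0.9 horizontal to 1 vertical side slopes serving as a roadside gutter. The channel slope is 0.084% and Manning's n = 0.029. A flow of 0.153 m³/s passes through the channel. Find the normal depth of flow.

y_n = 0.677 m

Manning's equation rearranged: A R^(2/3) = nQ / (1·√S) = 0.029 × 0.153 / (√0.00084) = 0.1531.
At y = 0.744 m: A R^(2/3) = 0.1971 — high.
At y = 0.462 m: A R^(2/3) = 0.05532 — low.
At y = 0.677 m: A R^(2/3) = 0.1532 — matches.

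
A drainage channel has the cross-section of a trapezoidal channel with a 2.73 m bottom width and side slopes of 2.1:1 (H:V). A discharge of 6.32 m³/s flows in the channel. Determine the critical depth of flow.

At critical depth, Q² T / (g A³) = 1, i.e. A³/T = Q²/g = 6.32²/9.81 = 4.072.
Try y = 0.806 m: A³/T = 7.407 — too large.
Try y = 0.681 m: A³/T = 4.067 — ≈ 4.072.

y_c = 0.681 m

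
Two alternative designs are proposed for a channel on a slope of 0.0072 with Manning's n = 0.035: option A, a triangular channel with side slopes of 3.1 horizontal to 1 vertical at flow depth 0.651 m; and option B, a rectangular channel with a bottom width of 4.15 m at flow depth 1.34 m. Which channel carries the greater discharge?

channel B

Channel A: For a triangular section with side slope z = 3.1: A = zy² = 3.1×0.651² = 1.314 m²; P = 2y√(1+z²) = 2×0.651×3.257 = 4.241 m. Hydraulic radius R = A/P = 1.314/4.241 = 0.3098 m. Q_A = (1/0.035)·1.314·0.3098^(2/3)·√0.0072 = 1.458 m³/s.
Channel B: Flow area A = b·y = 4.15 × 1.34 = 5.561 m². Wetted perimeter P = b + 2y = 4.15 + 2×1.34 = 6.83 m. Hydraulic radius R = A/P = 5.561/6.83 = 0.8142 m. Q_B = (1/0.035)·5.561·0.8142^(2/3)·√0.0072 = 11.76 m³/s.
Q_A = 1.458 m³/s vs Q_B = 11.76 m³/s, so channel B carries more.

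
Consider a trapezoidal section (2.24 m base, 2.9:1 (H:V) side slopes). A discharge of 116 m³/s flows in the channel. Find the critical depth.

At critical depth, Q² T / (g A³) = 1, i.e. A³/T = Q²/g = 116²/9.81 = 1372.
Trying y = 3.46 m: A³/T = 3433 — over.
Trying y = 2.82 m: A³/T = 1364 — close enough.

y_c = 2.82 m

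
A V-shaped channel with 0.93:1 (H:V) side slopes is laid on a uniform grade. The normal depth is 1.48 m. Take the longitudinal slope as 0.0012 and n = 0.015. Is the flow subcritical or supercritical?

For a triangular section with side slope z = 0.93: A = zy² = 0.93×1.48² = 2.037 m²; P = 2y√(1+z²) = 2×1.48×1.366 = 4.042 m.
Hydraulic radius R = A/P = 2.037/4.042 = 0.5039 m.
V = (1/n) R^(2/3) √S = (1/0.015) × 0.5039^(2/3) × √0.0012 = 1.462 m/s. Hydraulic depth D_h = A/T = 2.037/2.753 = 0.74 m.
Froude number Fr = V/√(g·D_h) = 1.462/√(9.81×0.74) = 0.543, which is less than 1, so the flow is subcritical.

subcritical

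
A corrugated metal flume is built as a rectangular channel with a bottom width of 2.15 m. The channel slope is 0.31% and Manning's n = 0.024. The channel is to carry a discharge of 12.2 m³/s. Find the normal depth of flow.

Manning's equation rearranged: A R^(2/3) = nQ / (1·√S) = 0.024 × 12.2 / (√0.0031) = 5.259.
At y = 2.37 m: A R^(2/3) = 4.167 — too small.
At y = 3.44 m: A R^(2/3) = 6.474 — too large.
At y = 2.88 m: A R^(2/3) = 5.259 — close enough.

y_n = 2.88 m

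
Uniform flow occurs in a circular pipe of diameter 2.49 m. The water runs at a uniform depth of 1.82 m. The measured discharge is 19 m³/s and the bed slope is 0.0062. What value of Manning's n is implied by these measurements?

n = 0.013

For a circular section of diameter D = 2.49 m at depth y = 1.82 m, the central angle is θ = 2 arccos(1 − 2y/D) = 4.102 rad. Then A = (D²/8)(θ − sin θ) = 3.814 m² and P = Dθ/2 = 5.107 m.
Hydraulic radius R = A/P = 3.814/5.107 = 0.7468 m.
Rearranging Manning's equation: n = (1/Q) A R^(2/3) S^(1/2) = (1/19) × 3.814 × 0.7468^(2/3) × √0.0062 = 0.013.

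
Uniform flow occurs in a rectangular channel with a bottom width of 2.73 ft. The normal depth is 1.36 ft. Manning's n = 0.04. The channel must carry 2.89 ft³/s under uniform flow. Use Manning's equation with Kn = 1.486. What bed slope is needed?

S = 0.000732

Flow area A = b·y = 2.73 × 1.36 = 3.713 ft². Wetted perimeter P = b + 2y = 2.73 + 2×1.36 = 5.45 ft.
Hydraulic radius R = A/P = 3.713/5.45 = 0.6812 ft.
From Manning's equation, S = [nQ / (1.486 A R^(2/3))]² = [0.04 × 2.89 / (1.486 × 3.713 × 0.6812^(2/3))]² = 0.000732.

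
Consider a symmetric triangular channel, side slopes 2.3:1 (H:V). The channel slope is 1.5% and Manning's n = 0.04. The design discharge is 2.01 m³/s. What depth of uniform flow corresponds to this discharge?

Manning's equation rearranged: A R^(2/3) = nQ / (1·√S) = 0.04 × 2.01 / (√0.015) = 0.6565.
At y = 0.962 m: A R^(2/3) = 1.233 — high.
At y = 0.682 m: A R^(2/3) = 0.4929 — low.
At y = 0.759 m: A R^(2/3) = 0.6556 — matches.

y_n = 0.759 m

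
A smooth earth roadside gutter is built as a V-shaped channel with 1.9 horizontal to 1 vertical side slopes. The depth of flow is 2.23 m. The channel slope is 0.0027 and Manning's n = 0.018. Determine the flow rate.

Q = 27 m³/s

For a triangular section with side slope z = 1.9: A = zy² = 1.9×2.23² = 9.449 m²; P = 2y√(1+z²) = 2×2.23×2.147 = 9.576 m.
Hydraulic radius R = A/P = 9.449/9.576 = 0.9867 m.
Manning's equation: Q = (1/n) A R^(2/3) S^(1/2) = (1/0.018) × 9.449 × 0.9867^(2/3) × 0.0027^(1/2) = 27 m³/s.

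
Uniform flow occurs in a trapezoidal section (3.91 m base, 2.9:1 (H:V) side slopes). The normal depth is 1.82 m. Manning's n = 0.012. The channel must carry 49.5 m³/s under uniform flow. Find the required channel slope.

With bottom width b = 3.91 m and side slope z = 2.9: A = (b + zy)y = (3.91 + 2.9×1.82)×1.82 = 16.72 m²; P = b + 2y√(1+z²) = 3.91 + 2×1.82×3.068 = 15.08 m.
Hydraulic radius R = A/P = 16.72/15.08 = 1.109 m.
From Manning's equation, S = [nQ / (1 A R^(2/3))]² = [0.012 × 49.5 / (1 × 16.72 × 1.109^(2/3))]² = 0.0011.

S = 0.0011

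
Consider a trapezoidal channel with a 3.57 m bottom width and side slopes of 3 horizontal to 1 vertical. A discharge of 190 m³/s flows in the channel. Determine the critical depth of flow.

At critical depth, Q² T / (g A³) = 1, i.e. A³/T = Q²/g = 190²/9.81 = 3680.
At y = 4.18 m: A³/T = 10660 — over.
At y = 3.28 m: A³/T = 3660 — close enough.

y_c = 3.28 m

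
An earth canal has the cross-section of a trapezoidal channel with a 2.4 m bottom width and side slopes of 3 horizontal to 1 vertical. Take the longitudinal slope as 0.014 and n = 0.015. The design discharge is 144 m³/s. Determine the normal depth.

y_n = 2.01 m

Manning's equation rearranged: A R^(2/3) = nQ / (1·√S) = 0.015 × 144 / (√0.014) = 18.26.
At y = 2.4 m: A R^(2/3) = 27.59 — high.
At y = 1.53 m: A R^(2/3) = 9.862 — low.
At y = 2.01 m: A R^(2/3) = 18.29 — matches.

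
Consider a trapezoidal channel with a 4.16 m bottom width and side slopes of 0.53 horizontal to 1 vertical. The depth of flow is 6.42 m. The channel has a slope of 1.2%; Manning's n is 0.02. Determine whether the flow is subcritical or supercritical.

With bottom width b = 4.16 m and side slope z = 0.53: A = (b + zy)y = (4.16 + 0.53×6.42)×6.42 = 48.55 m²; P = b + 2y√(1+z²) = 4.16 + 2×6.42×1.132 = 18.69 m.
Hydraulic radius R = A/P = 48.55/18.69 = 2.597 m.
V = (1/n) R^(2/3) √S = (1/0.02) × 2.597^(2/3) × √0.012 = 10.35 m/s. Hydraulic depth D_h = A/T = 48.55/10.97 = 4.428 m.
Froude number Fr = V/√(g·D_h) = 10.35/√(9.81×4.428) = 1.57, which is greater than 1, so the flow is supercritical.

supercritical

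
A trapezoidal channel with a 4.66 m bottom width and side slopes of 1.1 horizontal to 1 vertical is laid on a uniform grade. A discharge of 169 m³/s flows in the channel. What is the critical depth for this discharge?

At critical depth, Q² T / (g A³) = 1, i.e. A³/T = Q²/g = 169²/9.81 = 2911.
At y = 2.91 m: A³/T = 1082 — short.
At y = 4.8 m: A³/T = 7136 — over.
At y = 3.8 m: A³/T = 2911 — ≈ 2911.

y_c = 3.8 m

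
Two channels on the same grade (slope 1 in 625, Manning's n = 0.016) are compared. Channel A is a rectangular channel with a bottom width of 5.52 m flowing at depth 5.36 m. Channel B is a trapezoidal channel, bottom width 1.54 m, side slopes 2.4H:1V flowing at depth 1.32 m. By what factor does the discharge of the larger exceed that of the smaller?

Channel A: Flow area A = b·y = 5.52 × 5.36 = 29.59 m². Wetted perimeter P = b + 2y = 5.52 + 2×5.36 = 16.24 m. Hydraulic radius R = A/P = 29.59/16.24 = 1.822 m. Q_A = (1/0.016)·29.59·1.822^(2/3)·√0.0016 = 110.3 m³/s.
Channel B: With bottom width b = 1.54 m and side slope z = 2.4: A = (b + zy)y = (1.54 + 2.4×1.32)×1.32 = 6.215 m²; P = b + 2y√(1+z²) = 1.54 + 2×1.32×2.6 = 8.404 m. Hydraulic radius R = A/P = 6.215/8.404 = 0.7395 m. Q_B = (1/0.016)·6.215·0.7395^(2/3)·√0.0016 = 12.7 m³/s.
The larger discharge is 110.3 m³/s and the smaller is 12.7 m³/s; the ratio is 8.68.

8.68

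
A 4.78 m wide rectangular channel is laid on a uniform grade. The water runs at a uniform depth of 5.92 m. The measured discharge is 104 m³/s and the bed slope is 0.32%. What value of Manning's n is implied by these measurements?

Flow area A = b·y = 4.78 × 5.92 = 28.3 m². Wetted perimeter P = b + 2y = 4.78 + 2×5.92 = 16.62 m.
Hydraulic radius R = A/P = 28.3/16.62 = 1.703 m.
Rearranging Manning's equation: n = (1/Q) A R^(2/3) S^(1/2) = (1/104) × 28.3 × 1.703^(2/3) × √0.0032 = 0.0219.

n = 0.0219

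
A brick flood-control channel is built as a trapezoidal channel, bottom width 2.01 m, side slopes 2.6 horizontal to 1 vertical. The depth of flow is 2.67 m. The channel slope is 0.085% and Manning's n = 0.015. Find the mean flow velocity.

V = 2.45 m/s

With bottom width b = 2.01 m and side slope z = 2.6: A = (b + zy)y = (2.01 + 2.6×2.67)×2.67 = 23.9 m²; P = b + 2y√(1+z²) = 2.01 + 2×2.67×2.786 = 16.89 m.
Hydraulic radius R = A/P = 23.9/16.89 = 1.416 m.
From Manning's equation, V = (1/n) R^(2/3) S^(1/2) = (1/0.015) × 1.416^(2/3) × 0.00085^(1/2) = 2.45 m/s.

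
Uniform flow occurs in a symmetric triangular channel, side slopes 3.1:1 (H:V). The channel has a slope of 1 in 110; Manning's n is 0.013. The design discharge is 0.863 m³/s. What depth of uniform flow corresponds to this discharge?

Manning's equation rearranged: A R^(2/3) = nQ / (1·√S) = 0.013 × 0.863 / (√0.009091) = 0.1177.
Trying y = 0.292 m: A R^(2/3) = 0.07091 — low.
Trying y = 0.414 m: A R^(2/3) = 0.1799 — high.
Trying y = 0.353 m: A R^(2/3) = 0.1176 — matches.

y_n = 0.353 m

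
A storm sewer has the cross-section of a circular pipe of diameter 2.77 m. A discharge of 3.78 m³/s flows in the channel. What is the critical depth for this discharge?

y_c = 0.842 m

At critical depth, Q² T / (g A³) = 1, i.e. A³/T = Q²/g = 3.78²/9.81 = 1.457.
Trying y = 1.02 m: A³/T = 3.057 — over.
Trying y = 0.596 m: A³/T = 0.3794 — short.
Trying y = 0.842 m: A³/T = 1.457 — close enough.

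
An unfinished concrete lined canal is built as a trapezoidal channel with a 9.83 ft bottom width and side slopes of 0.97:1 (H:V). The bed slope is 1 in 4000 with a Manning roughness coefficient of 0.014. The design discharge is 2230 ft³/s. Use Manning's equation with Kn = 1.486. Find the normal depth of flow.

y_n = 14.9 ft

Manning's equation rearranged: A R^(2/3) = nQ / (1.486·√S) = 0.014 × 2230 / (1.486 × √0.00025) = 1329.
Try y = 11.1 ft: A R^(2/3) = 721.8 — low.
Try y = 19.1 ft: A R^(2/3) = 2272 — high.
Try y = 14.9 ft: A R^(2/3) = 1330 — matches.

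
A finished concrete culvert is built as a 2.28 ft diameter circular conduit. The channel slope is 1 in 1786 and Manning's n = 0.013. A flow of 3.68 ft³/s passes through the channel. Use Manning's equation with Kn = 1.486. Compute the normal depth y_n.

Manning's equation rearranged: A R^(2/3) = nQ / (1.486·√S) = 0.013 × 3.68 / (1.486 × √0.0005599) = 1.361.
Trying y = 1.29 ft: A R^(2/3) = 1.72 — high.
Trying y = 0.978 ft: A R^(2/3) = 1.074 — low.
Trying y = 1.12 ft: A R^(2/3) = 1.362 — matches.

y_n = 1.12 ft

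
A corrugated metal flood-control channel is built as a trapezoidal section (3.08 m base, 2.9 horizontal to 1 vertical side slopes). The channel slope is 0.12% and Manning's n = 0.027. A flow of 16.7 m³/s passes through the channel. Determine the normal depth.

Manning's equation rearranged: A R^(2/3) = nQ / (1·√S) = 0.027 × 16.7 / (√0.0012) = 13.02.
Trying y = 1.32 m: A R^(2/3) = 7.961 — short.
Trying y = 1.95 m: A R^(2/3) = 18.5 — over.
Trying y = 1.66 m: A R^(2/3) = 13 — matches.

y_n = 1.66 m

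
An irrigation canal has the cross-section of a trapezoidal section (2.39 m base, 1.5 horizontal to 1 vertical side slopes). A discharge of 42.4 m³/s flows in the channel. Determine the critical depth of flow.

y_c = 2.11 m

At critical depth, Q² T / (g A³) = 1, i.e. A³/T = Q²/g = 42.4²/9.81 = 183.3.
At y = 2.5 m: A³/T = 365.7 — too large.
At y = 1.57 m: A³/T = 58.23 — too small.
At y = 2.11 m: A³/T = 184.7 — close enough.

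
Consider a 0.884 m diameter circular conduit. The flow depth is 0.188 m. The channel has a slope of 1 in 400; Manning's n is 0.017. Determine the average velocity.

For a circular section of diameter D = 0.884 m at depth y = 0.188 m, the central angle is θ = 2 arccos(1 − 2y/D) = 1.917 rad. Then A = (D²/8)(θ − sin θ) = 0.0954 m² and P = Dθ/2 = 0.8474 m.
Hydraulic radius R = A/P = 0.0954/0.8474 = 0.1126 m.
From Manning's equation, V = (1/n) R^(2/3) S^(1/2) = (1/0.017) × 0.1126^(2/3) × 0.0025^(1/2) = 0.686 m/s.

V = 0.686 m/s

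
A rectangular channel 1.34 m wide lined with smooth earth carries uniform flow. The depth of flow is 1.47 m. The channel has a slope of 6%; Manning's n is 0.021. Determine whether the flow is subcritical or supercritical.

supercritical

Flow area A = b·y = 1.34 × 1.47 = 1.97 m². Wetted perimeter P = b + 2y = 1.34 + 2×1.47 = 4.28 m.
Hydraulic radius R = A/P = 1.97/4.28 = 0.4602 m.
V = (1/n) R^(2/3) √S = (1/0.021) × 0.4602^(2/3) × √0.06 = 6.953 m/s. Hydraulic depth D_h = A/T = 1.97/1.34 = 1.47 m.
Froude number Fr = V/√(g·D_h) = 6.953/√(9.81×1.47) = 1.83, which is greater than 1, so the flow is supercritical.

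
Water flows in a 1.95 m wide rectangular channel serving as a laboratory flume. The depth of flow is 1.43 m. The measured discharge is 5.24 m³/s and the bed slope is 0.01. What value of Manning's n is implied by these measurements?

Flow area A = b·y = 1.95 × 1.43 = 2.788 m². Wetted perimeter P = b + 2y = 1.95 + 2×1.43 = 4.81 m.
Hydraulic radius R = A/P = 2.788/4.81 = 0.5797 m.
Rearranging Manning's equation: n = (1/Q) A R^(2/3) S^(1/2) = (1/5.24) × 2.788 × 0.5797^(2/3) × √0.01 = 0.037.

n = 0.037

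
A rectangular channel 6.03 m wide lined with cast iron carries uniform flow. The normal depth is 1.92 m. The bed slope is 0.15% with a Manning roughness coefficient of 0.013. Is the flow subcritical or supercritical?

subcritical

Flow area A = b·y = 6.03 × 1.92 = 11.58 m². Wetted perimeter P = b + 2y = 6.03 + 2×1.92 = 9.87 m.
Hydraulic radius R = A/P = 11.58/9.87 = 1.173 m.
V = (1/n) R^(2/3) √S = (1/0.013) × 1.173^(2/3) × √0.0015 = 3.314 m/s. Hydraulic depth D_h = A/T = 11.58/6.03 = 1.92 m.
Froude number Fr = V/√(g·D_h) = 3.314/√(9.81×1.92) = 0.764, which is less than 1, so the flow is subcritical.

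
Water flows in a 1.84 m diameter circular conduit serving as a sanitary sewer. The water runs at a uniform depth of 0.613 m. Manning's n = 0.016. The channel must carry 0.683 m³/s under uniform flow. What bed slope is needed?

For a circular section of diameter D = 1.84 m at depth y = 0.613 m, the central angle is θ = 2 arccos(1 − 2y/D) = 2.461 rad. Then A = (D²/8)(θ − sin θ) = 0.7753 m² and P = Dθ/2 = 2.264 m.
Hydraulic radius R = A/P = 0.7753/2.264 = 0.3424 m.
From Manning's equation, S = [nQ / (1 A R^(2/3))]² = [0.016 × 0.683 / (1 × 0.7753 × 0.3424^(2/3))]² = 0.000829.

S = 0.000829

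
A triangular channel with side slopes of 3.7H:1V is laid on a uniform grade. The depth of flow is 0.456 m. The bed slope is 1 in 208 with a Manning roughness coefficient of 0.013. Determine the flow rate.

Q = 1.5 m³/s

For a triangular section with side slope z = 3.7: A = zy² = 3.7×0.456² = 0.7694 m²; P = 2y√(1+z²) = 2×0.456×3.833 = 3.495 m.
Hydraulic radius R = A/P = 0.7694/3.495 = 0.2201 m.
Manning's equation: Q = (1/n) A R^(2/3) S^(1/2) = (1/0.013) × 0.7694 × 0.2201^(2/3) × 0.004808^(1/2) = 1.5 m³/s.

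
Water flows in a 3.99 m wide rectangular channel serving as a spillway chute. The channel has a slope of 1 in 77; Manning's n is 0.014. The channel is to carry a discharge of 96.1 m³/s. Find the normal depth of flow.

y_n = 2.7 m

Manning's equation rearranged: A R^(2/3) = nQ / (1·√S) = 0.014 × 96.1 / (√0.01299) = 11.81.
Trying y = 3.15 m: A R^(2/3) = 14.36 — high.
Trying y = 2.7 m: A R^(2/3) = 11.81 — ≈ 11.81.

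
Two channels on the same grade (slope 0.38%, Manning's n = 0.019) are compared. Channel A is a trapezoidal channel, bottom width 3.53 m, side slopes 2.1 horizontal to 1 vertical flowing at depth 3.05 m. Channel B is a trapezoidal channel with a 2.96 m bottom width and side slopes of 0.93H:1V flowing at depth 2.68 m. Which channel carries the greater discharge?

Channel A: With bottom width b = 3.53 m and side slope z = 2.1: A = (b + zy)y = (3.53 + 2.1×3.05)×3.05 = 30.3 m²; P = b + 2y√(1+z²) = 3.53 + 2×3.05×2.326 = 17.72 m. Hydraulic radius R = A/P = 30.3/17.72 = 1.71 m. Q_A = (1/0.019)·30.3·1.71^(2/3)·√0.0038 = 140.6 m³/s.
Channel B: With bottom width b = 2.96 m and side slope z = 0.93: A = (b + zy)y = (2.96 + 0.93×2.68)×2.68 = 14.61 m²; P = b + 2y√(1+z²) = 2.96 + 2×2.68×1.366 = 10.28 m. Hydraulic radius R = A/P = 14.61/10.28 = 1.421 m. Q_B = (1/0.019)·14.61·1.421^(2/3)·√0.0038 = 59.94 m³/s.
Q_A = 140.6 m³/s vs Q_B = 59.94 m³/s, so channel A carries more.

channel A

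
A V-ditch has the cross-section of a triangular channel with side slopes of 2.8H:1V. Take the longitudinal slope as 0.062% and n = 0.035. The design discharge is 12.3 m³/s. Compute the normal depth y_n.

Manning's equation rearranged: A R^(2/3) = nQ / (1·√S) = 0.035 × 12.3 / (√0.00062) = 17.29.
At y = 1.83 m: A R^(2/3) = 8.491 — too small.
At y = 2.39 m: A R^(2/3) = 17.3 — close enough.

y_n = 2.39 m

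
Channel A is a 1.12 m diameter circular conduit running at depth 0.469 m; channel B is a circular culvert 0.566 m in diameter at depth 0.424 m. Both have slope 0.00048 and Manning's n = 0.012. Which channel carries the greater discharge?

Channel A: For a circular section of diameter D = 1.12 m at depth y = 0.469 m, the central angle is θ = 2 arccos(1 − 2y/D) = 2.815 rad. Then A = (D²/8)(θ − sin θ) = 0.3911 m² and P = Dθ/2 = 1.576 m. Hydraulic radius R = A/P = 0.3911/1.576 = 0.2481 m. Q_A = (1/0.012)·0.3911·0.2481^(2/3)·√0.00048 = 0.282 m³/s.
Channel B: For a circular section of diameter D = 0.566 m at depth y = 0.424 m, the central angle is θ = 2 arccos(1 − 2y/D) = 4.185 rad. Then A = (D²/8)(θ − sin θ) = 0.2022 m² and P = Dθ/2 = 1.184 m. Hydraulic radius R = A/P = 0.2022/1.184 = 0.1707 m. Q_B = (1/0.012)·0.2022·0.1707^(2/3)·√0.00048 = 0.1136 m³/s.
Q_A = 0.282 m³/s vs Q_B = 0.1136 m³/s, so channel A carries more.

channel A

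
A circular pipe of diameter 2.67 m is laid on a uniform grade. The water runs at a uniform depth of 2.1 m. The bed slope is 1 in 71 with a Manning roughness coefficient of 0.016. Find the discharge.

For a circular section of diameter D = 2.67 m at depth y = 2.1 m, the central angle is θ = 2 arccos(1 − 2y/D) = 4.362 rad. Then A = (D²/8)(θ − sin θ) = 4.724 m² and P = Dθ/2 = 5.823 m.
Hydraulic radius R = A/P = 4.724/5.823 = 0.8112 m.
Manning's equation: Q = (1/n) A R^(2/3) S^(1/2) = (1/0.016) × 4.724 × 0.8112^(2/3) × 0.01408^(1/2) = 30.5 m³/s.

Q = 30.5 m³/s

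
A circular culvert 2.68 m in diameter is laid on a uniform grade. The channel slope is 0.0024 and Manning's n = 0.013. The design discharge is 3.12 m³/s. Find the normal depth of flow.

y_n = 0.795 m

Manning's equation rearranged: A R^(2/3) = nQ / (1·√S) = 0.013 × 3.12 / (√0.0024) = 0.8279.
Trying y = 0.912 m: A R^(2/3) = 1.077 — too large.
Trying y = 0.595 m: A R^(2/3) = 0.4669 — too small.
Trying y = 0.795 m: A R^(2/3) = 0.8276 — close enough.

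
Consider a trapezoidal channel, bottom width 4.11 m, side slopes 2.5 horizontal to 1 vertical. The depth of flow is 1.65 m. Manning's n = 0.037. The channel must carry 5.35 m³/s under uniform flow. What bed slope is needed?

S = 0.0002

With bottom width b = 4.11 m and side slope z = 2.5: A = (b + zy)y = (4.11 + 2.5×1.65)×1.65 = 13.59 m²; P = b + 2y√(1+z²) = 4.11 + 2×1.65×2.693 = 13 m.
Hydraulic radius R = A/P = 13.59/13 = 1.046 m.
From Manning's equation, S = [nQ / (1 A R^(2/3))]² = [0.037 × 5.35 / (1 × 13.59 × 1.046^(2/3))]² = 0.0002.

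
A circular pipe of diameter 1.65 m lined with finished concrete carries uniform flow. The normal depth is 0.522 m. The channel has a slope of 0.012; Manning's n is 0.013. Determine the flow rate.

Q = 2.17 m³/s

For a circular section of diameter D = 1.65 m at depth y = 0.522 m, the central angle is θ = 2 arccos(1 − 2y/D) = 2.389 rad. Then A = (D²/8)(θ − sin θ) = 0.5807 m² and P = Dθ/2 = 1.971 m.
Hydraulic radius R = A/P = 0.5807/1.971 = 0.2946 m.
Manning's equation: Q = (1/n) A R^(2/3) S^(1/2) = (1/0.013) × 0.5807 × 0.2946^(2/3) × 0.012^(1/2) = 2.17 m³/s.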